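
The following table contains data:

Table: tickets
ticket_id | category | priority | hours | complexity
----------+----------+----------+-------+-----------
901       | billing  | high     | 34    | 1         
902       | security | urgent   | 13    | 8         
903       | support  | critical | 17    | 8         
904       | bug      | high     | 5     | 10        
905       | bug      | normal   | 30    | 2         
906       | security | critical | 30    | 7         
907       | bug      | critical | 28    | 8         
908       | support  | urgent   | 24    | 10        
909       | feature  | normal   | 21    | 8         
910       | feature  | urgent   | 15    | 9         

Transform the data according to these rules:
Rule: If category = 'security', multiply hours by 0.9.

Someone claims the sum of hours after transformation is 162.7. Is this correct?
No, the correct result is 212.7.

Step 1: Calculate the correct sum after transformation
Step 2: Apply multiplier 0.9 to records where category = 'security'
Step 3: Correct result = 212.7
Step 4: Claimed result = 162.7
Step 5: 212.7 ≠ 162.7
Conclusion: The claimed result is incorrect. The correct answer is 212.7.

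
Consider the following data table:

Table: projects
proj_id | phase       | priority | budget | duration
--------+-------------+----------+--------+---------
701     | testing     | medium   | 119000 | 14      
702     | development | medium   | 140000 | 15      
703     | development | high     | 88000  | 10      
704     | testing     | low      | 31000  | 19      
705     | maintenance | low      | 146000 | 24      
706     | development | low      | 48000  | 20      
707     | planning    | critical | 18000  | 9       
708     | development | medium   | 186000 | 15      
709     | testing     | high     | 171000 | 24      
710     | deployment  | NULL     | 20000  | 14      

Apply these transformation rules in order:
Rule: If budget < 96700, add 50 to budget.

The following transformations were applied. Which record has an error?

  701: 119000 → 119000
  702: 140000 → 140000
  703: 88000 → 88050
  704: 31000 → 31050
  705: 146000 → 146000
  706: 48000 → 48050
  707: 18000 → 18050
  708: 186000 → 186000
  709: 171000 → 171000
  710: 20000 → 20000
Record 710 has an error. The correct transformed value should be 20050, not 20000.

Step 1: Check each record against the rule
Step 2: Record 710 has budget = 20000
Step 3: Since 20000 < 96700, the bonus should have been applied
Step 4: Correct value = 20050, but claimed value = 20000
Conclusion: Record 710 has the error.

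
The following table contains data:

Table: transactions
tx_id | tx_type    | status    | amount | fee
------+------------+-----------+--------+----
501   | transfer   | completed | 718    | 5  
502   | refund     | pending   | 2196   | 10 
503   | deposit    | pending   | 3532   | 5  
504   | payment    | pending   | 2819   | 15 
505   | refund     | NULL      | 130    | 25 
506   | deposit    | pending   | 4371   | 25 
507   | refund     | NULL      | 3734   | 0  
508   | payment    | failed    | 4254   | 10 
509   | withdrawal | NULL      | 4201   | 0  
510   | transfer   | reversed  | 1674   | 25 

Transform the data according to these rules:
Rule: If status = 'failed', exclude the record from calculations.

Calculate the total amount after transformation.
23375

Step 1: Identify records where status = 'failed'
Step 2: The excluded records sum to 4254
Step 3: Original total amount = 27629
Step 4: Remaining total = 27629 - 4254 = 23375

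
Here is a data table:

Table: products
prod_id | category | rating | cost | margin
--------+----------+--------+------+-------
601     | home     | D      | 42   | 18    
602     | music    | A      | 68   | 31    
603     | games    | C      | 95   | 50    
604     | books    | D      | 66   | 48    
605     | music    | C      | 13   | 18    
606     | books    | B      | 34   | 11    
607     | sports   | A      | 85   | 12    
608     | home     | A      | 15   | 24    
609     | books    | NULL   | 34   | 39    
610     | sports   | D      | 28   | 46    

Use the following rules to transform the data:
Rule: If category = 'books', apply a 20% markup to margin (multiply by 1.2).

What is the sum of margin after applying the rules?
316.6

Step 1: Records with category = 'books' have total margin = 98
Step 2: Apply multiplier: 98 × 1.2 = 117.6
Step 3: Other records total: 199
Step 4: Final sum = 117.6 + 199 = 316.6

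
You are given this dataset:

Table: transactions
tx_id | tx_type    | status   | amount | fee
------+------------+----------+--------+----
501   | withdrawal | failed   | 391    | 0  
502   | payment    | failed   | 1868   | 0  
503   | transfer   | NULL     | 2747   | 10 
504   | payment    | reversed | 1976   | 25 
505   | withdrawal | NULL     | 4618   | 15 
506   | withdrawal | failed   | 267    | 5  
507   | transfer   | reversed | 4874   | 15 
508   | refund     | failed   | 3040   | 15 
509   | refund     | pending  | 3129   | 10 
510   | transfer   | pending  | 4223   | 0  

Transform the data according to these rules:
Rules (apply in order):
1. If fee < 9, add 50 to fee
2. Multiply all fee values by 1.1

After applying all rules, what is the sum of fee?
324.5

Step 1: Apply Rule 1 - Add 50 to records with fee < 9
  - 4 records affected: 5 + (4 × 50) = 205
  - Unaffected records: 90
  - Sum after Rule 1: 295
Step 2: Apply Rule 2 - Multiply all by 1.1
  - 295 × 1.1 = 324.5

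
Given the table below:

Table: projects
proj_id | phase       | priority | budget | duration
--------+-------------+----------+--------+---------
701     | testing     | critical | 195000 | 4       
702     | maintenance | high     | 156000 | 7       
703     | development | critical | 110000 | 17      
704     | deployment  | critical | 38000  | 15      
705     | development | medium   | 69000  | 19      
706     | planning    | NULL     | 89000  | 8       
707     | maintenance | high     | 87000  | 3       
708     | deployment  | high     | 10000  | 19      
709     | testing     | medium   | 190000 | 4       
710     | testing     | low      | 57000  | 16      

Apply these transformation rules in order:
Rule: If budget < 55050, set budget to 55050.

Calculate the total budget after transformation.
1063100

Step 1: 2 records have budget < 55050
Step 2: These records originally summed to 48000
Step 3: After setting to minimum: 2 × 55050 = 110100
Step 4: Unaffected records sum: 953000
Step 5: Final sum = 110100 + 953000 = 1063100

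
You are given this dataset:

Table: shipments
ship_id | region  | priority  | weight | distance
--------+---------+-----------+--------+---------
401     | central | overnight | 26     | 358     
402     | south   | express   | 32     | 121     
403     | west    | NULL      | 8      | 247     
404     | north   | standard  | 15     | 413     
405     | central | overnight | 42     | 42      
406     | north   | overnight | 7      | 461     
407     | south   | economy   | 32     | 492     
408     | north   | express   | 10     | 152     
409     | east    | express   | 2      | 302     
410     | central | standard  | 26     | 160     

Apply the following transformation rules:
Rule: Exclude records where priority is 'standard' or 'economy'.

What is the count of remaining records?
7

Step 1: Count records to exclude
  - 2 (standard) + 1 (economy) = 3 records
Step 2: Total records: 10
Step 3: Remaining = 10 - 3 = 7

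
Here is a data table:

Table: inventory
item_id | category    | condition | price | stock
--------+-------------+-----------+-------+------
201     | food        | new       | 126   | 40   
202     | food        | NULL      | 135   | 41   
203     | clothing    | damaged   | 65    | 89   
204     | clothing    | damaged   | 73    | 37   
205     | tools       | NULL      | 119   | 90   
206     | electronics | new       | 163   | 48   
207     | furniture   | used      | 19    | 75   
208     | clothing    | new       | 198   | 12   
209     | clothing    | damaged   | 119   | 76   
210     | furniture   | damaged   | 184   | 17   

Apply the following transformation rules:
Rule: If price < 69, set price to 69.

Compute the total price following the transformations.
1255

Step 1: 2 records have price < 69
Step 2: These records originally summed to 84
Step 3: After setting to minimum: 2 × 69 = 138
Step 4: Unaffected records sum: 1117
Step 5: Final sum = 138 + 1117 = 1255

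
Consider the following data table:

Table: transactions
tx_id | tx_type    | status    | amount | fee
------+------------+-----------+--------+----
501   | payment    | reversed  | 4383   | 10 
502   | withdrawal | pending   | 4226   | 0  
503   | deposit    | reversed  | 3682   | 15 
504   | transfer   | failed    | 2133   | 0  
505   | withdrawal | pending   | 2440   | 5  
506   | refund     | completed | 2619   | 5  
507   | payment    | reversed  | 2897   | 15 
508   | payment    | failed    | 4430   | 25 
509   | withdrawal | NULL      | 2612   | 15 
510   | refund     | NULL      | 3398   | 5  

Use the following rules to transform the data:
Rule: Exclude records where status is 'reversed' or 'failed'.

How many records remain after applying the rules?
5

Step 1: Count records to exclude
  - 3 (reversed) + 2 (failed) = 5 records
Step 2: Total records: 10
Step 3: Remaining = 10 - 5 = 5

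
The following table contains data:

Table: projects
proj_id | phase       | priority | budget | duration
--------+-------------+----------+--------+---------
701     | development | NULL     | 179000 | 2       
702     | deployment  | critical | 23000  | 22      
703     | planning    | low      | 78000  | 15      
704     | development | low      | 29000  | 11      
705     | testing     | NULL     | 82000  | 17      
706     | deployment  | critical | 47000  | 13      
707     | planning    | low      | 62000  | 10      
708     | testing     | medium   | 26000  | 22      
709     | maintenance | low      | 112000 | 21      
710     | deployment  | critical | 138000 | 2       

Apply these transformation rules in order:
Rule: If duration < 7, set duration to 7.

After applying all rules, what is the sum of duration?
145

Step 1: 2 records have duration < 7
Step 2: These records originally summed to 4
Step 3: After setting to minimum: 2 × 7 = 14
Step 4: Unaffected records sum: 131
Step 5: Final sum = 14 + 131 = 145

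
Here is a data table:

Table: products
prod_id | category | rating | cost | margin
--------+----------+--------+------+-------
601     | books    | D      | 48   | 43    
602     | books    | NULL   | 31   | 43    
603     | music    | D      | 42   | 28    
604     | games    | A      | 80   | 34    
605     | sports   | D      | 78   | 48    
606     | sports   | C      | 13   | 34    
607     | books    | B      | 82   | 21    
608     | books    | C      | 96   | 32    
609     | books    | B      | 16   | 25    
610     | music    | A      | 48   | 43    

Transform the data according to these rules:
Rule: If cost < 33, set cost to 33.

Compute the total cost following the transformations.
573

Step 1: 3 records have cost < 33
Step 2: These records originally summed to 60
Step 3: After setting to minimum: 3 × 33 = 99
Step 4: Unaffected records sum: 474
Step 5: Final sum = 99 + 474 = 573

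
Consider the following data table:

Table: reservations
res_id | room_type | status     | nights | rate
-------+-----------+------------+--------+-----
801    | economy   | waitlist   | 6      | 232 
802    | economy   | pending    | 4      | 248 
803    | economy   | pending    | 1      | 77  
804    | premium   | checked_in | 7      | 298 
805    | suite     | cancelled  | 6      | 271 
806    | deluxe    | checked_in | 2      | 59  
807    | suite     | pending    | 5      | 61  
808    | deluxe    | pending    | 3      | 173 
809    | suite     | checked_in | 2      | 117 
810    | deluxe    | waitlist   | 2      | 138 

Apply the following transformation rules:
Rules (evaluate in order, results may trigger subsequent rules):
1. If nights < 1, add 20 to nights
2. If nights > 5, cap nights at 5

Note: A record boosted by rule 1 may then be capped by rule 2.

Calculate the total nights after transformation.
34

Step 1: Apply rule 1 to records with nights < 1
  - 0 records get bonus of 20
  - Of these, 0 records then exceed 5 and get capped
Step 2: Apply rule 2 to records with nights > 5
  - 3 records (original) are capped
Step 3: Calculate final sum = 34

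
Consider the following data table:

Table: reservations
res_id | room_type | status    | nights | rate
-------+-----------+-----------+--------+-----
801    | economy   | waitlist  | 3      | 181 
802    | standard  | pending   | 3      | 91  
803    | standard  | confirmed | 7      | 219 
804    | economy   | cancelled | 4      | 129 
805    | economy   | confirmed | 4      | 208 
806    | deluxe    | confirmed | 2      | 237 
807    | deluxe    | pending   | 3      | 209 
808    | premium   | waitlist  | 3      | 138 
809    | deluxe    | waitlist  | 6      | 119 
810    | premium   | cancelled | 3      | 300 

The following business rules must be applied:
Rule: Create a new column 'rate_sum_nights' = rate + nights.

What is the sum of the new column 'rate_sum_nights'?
1869

Step 1: For each record, compute rate + nights
Example calculations:
  181 + 3 = 184
  91 + 3 = 94
  219 + 7 = 226
  ...
Step 2: Sum all derived values
Step 3: Total = 1869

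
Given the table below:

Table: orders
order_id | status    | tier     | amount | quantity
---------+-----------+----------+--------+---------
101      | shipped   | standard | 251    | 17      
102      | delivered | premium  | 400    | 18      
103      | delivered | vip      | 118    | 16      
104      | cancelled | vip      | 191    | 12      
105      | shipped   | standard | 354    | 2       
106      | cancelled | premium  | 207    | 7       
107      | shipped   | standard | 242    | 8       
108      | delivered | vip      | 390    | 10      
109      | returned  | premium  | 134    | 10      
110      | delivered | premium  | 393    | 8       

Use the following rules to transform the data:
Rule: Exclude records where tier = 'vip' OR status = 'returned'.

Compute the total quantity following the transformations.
60

Step 1: Find records where tier = 'vip' OR status = 'returned'
Step 2: 4 records match, summing to 48
Step 3: Original sum: 108
Step 4: Remaining sum = 108 - 48 = 60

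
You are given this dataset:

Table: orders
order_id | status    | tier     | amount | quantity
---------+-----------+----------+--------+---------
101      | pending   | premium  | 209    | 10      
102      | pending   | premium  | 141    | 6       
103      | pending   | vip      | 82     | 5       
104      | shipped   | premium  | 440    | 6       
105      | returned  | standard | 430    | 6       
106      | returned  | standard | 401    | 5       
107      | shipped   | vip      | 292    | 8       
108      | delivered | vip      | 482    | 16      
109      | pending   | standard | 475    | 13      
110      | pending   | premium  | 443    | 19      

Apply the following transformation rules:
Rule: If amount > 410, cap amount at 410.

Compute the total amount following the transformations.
3175

Step 1: 5 records have amount > 410
Step 2: These records originally summed to 2270
Step 3: After capping: 5 × 410 = 2050
Step 4: Unaffected records sum: 1125
Step 5: Final sum = 2050 + 1125 = 3175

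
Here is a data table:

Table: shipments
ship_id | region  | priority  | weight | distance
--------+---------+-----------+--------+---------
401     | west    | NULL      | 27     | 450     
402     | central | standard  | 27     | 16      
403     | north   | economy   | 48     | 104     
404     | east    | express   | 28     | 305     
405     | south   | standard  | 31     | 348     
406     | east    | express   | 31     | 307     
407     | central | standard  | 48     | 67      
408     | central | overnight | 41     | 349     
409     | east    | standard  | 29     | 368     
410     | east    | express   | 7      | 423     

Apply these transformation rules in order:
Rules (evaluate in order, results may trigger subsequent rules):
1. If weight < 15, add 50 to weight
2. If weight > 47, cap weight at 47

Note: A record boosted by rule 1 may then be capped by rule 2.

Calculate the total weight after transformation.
355

Step 1: Apply rule 1 to records with weight < 15
  - 1 records get bonus of 50
  - Of these, 1 records then exceed 47 and get capped
Step 2: Apply rule 2 to records with weight > 47
  - 2 records (original) are capped
Step 3: Calculate final sum = 355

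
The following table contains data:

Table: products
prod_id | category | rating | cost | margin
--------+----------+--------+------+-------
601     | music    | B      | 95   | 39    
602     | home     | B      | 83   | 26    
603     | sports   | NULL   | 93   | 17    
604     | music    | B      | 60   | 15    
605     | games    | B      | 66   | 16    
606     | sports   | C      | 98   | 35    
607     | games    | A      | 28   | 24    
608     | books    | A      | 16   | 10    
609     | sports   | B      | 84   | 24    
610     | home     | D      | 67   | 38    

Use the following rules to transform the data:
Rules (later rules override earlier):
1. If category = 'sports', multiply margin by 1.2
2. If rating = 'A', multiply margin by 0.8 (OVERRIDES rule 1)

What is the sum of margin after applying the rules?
252.4

Step 1: Rule 2 takes priority for records with rating = 'A'
  - 2 records: 34 × 0.8 = 27.2
Step 2: Rule 1 applies to remaining records with category = 'sports'
  - 3 records: 76 × 1.2 = 91.2
Step 3: Other records unchanged: 134
Step 4: Final sum = 27.2 + 91.2 + 134 = 252.4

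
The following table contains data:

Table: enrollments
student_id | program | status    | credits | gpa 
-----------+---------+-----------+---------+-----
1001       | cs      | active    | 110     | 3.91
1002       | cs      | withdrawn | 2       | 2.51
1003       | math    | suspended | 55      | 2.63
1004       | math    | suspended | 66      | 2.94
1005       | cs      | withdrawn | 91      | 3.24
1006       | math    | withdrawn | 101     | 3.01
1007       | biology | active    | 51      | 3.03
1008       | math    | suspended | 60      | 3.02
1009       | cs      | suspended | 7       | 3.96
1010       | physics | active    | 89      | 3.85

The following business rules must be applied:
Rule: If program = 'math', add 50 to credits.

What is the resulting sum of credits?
832

Step 1: Count records where program = 'math': 4
Step 2: Total bonus added: 4 × 50 = 200
Step 3: Original sum of credits: 632
Step 4: Final sum = 632 + 200 = 832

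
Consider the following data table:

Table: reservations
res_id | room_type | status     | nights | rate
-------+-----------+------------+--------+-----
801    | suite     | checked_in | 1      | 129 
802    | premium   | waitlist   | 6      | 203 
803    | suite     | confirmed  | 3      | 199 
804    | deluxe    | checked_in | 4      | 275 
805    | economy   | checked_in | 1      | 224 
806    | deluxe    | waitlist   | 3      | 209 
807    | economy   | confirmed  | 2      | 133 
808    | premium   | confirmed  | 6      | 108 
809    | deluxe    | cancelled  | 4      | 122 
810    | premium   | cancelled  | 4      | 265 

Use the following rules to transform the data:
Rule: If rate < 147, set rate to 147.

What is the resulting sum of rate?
1963

Step 1: 4 records have rate < 147
Step 2: These records originally summed to 492
Step 3: After setting to minimum: 4 × 147 = 588
Step 4: Unaffected records sum: 1375
Step 5: Final sum = 588 + 1375 = 1963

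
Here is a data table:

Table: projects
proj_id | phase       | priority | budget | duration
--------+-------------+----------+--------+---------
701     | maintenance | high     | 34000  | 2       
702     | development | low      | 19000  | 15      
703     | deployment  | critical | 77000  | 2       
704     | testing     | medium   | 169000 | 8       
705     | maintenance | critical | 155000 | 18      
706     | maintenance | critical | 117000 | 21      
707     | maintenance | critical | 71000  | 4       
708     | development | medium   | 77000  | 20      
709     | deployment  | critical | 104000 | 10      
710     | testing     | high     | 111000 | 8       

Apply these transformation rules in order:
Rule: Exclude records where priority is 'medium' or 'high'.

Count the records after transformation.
6

Step 1: Count records to exclude
  - 2 (medium) + 2 (high) = 4 records
Step 2: Total records: 10
Step 3: Remaining = 10 - 4 = 6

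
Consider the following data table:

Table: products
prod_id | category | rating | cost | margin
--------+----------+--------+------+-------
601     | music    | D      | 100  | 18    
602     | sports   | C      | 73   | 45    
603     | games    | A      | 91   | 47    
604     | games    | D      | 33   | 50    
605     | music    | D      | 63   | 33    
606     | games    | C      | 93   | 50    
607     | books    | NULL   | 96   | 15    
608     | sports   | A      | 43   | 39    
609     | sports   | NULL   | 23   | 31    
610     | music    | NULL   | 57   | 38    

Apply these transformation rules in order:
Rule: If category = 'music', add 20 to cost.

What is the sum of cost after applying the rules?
732

Step 1: Count records where category = 'music': 3
Step 2: Total bonus added: 3 × 20 = 60
Step 3: Original sum of cost: 672
Step 4: Final sum = 672 + 60 = 732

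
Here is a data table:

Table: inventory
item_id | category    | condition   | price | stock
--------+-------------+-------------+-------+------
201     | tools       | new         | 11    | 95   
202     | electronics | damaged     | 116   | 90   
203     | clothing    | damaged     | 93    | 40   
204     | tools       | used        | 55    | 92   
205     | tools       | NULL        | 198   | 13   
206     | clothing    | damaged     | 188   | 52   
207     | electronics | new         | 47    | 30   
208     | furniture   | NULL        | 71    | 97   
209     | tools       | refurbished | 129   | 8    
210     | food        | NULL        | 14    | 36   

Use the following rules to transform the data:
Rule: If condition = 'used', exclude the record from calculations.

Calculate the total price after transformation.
867

Step 1: Identify records where condition = 'used'
Step 2: The excluded records sum to 55
Step 3: Original total price = 922
Step 4: Remaining total = 922 - 55 = 867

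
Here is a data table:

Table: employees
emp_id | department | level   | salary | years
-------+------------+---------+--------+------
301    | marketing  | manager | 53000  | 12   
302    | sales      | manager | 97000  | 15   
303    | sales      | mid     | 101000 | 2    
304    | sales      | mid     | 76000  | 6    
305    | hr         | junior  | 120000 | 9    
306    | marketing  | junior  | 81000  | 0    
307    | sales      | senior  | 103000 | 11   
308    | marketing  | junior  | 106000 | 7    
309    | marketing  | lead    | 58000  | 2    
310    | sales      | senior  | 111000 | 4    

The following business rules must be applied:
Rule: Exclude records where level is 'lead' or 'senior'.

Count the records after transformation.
7

Step 1: Count records to exclude
  - 1 (lead) + 2 (senior) = 3 records
Step 2: Total records: 10
Step 3: Remaining = 10 - 3 = 7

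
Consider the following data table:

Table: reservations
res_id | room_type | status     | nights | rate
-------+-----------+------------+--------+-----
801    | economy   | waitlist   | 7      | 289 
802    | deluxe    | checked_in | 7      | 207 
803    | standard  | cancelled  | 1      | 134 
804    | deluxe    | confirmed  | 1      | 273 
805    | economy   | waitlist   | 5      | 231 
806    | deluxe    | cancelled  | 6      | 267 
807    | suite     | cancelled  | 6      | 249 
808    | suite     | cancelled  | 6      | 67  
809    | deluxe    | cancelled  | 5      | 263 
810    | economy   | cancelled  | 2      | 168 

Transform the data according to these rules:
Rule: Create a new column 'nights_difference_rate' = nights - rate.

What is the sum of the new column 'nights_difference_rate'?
-2102

Step 1: For each record, compute nights - rate
Example calculations:
  7 - 289 = -282
  7 - 207 = -200
  1 - 134 = -133
  ...
Step 2: Sum all derived values
Step 3: Total = -2102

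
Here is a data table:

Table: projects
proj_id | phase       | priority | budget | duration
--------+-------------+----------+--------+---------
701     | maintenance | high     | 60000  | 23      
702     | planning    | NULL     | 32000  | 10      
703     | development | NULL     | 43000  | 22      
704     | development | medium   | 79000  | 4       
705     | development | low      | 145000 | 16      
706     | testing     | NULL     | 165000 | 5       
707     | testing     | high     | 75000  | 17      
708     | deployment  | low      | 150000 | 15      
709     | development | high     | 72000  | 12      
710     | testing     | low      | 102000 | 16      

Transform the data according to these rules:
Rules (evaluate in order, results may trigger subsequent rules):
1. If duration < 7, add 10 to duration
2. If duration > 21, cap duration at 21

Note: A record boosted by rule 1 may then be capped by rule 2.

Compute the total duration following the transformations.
157

Step 1: Apply rule 1 to records with duration < 7
  - 2 records get bonus of 10
  - Of these, 0 records then exceed 21 and get capped
Step 2: Apply rule 2 to records with duration > 21
  - 2 records (original) are capped
Step 3: Calculate final sum = 157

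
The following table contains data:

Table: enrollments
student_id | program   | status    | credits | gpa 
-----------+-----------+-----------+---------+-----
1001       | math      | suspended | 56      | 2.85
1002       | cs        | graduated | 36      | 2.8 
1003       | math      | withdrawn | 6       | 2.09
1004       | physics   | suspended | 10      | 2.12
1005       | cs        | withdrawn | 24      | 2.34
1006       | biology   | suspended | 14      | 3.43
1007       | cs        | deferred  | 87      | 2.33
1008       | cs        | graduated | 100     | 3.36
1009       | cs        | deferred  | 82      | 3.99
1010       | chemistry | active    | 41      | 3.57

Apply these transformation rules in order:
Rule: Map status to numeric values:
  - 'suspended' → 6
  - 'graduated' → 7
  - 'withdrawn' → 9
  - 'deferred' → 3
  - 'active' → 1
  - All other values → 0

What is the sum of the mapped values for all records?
57

Step 1: Apply mapping to each record
Step 2: Count by status:
  'suspended': 3 records × 6 = 18
  'graduated': 2 records × 7 = 14
  'withdrawn': 2 records × 9 = 18
  'deferred': 2 records × 3 = 6
  'active': 1 records × 1 = 1
Step 3: Sum all mapped values = 57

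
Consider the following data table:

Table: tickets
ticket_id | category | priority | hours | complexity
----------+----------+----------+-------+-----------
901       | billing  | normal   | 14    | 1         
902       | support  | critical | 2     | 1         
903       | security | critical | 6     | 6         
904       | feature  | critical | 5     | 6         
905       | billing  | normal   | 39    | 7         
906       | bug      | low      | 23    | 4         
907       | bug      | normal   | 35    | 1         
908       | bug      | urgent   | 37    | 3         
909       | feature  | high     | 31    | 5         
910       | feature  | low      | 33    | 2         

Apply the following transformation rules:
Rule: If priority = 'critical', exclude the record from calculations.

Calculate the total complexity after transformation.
23

Step 1: Identify records where priority = 'critical'
Step 2: The excluded records sum to 13
Step 3: Original total complexity = 36
Step 4: Remaining total = 36 - 13 = 23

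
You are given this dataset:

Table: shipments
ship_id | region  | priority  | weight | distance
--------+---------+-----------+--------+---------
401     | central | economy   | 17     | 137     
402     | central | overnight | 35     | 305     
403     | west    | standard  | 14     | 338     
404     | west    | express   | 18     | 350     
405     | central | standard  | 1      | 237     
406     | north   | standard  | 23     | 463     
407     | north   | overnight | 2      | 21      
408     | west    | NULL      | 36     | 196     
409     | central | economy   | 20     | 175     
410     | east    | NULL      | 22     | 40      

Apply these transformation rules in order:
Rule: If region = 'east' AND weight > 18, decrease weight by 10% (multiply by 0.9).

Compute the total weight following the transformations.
185.8

Step 1: Find records where region = 'east' AND weight > 18
Step 2: 1 records match, summing to 22
Step 3: After multiplier: 22 × 0.9 = 19.8
Step 4: Unaffected records sum: 166
Step 5: Final sum = 19.8 + 166 = 185.8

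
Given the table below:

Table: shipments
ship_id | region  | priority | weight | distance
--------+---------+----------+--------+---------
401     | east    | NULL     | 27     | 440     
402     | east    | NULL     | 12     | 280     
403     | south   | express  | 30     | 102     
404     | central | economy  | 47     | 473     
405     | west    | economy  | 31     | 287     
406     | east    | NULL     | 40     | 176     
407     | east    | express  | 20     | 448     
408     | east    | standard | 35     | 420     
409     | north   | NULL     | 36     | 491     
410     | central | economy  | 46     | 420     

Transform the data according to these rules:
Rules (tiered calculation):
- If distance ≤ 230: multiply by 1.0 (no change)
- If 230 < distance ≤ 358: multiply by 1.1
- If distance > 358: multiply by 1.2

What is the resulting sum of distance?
4132.1

Step 1: Tier 1 (distance ≤ 230): 2 records, sum = 278 × 1.0 = 278.0
Step 2: Tier 2 (230 < distance ≤ 358): 2 records, sum = 567 × 1.1 = 623.7
Step 3: Tier 3 (distance > 358): 6 records, sum = 2692 × 1.2 = 3230.4
Step 4: Final sum = 278.0 + 623.7 + 3230.4 = 4132.1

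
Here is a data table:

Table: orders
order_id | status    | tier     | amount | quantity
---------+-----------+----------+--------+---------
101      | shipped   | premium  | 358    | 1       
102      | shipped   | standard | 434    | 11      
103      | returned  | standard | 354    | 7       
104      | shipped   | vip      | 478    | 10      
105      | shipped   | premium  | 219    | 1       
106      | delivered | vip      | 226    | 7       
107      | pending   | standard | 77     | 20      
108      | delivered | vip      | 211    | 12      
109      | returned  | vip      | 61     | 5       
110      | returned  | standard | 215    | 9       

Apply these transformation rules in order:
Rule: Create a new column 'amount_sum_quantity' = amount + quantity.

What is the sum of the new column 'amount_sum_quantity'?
2716

Step 1: For each record, compute amount + quantity
Example calculations:
  358 + 1 = 359
  434 + 11 = 445
  354 + 7 = 361
  ...
Step 2: Sum all derived values
Step 3: Total = 2716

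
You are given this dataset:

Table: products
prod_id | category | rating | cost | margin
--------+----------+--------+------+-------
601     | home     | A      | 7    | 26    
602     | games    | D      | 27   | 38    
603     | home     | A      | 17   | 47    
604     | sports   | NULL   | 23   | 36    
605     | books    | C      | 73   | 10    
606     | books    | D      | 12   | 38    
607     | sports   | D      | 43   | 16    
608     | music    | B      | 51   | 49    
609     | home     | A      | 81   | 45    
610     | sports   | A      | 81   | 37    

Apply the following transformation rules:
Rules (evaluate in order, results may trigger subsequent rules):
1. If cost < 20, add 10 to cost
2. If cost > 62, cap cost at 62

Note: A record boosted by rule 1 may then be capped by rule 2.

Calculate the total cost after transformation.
396

Step 1: Apply rule 1 to records with cost < 20
  - 3 records get bonus of 10
  - Of these, 0 records then exceed 62 and get capped
Step 2: Apply rule 2 to records with cost > 62
  - 3 records (original) are capped
Step 3: Calculate final sum = 396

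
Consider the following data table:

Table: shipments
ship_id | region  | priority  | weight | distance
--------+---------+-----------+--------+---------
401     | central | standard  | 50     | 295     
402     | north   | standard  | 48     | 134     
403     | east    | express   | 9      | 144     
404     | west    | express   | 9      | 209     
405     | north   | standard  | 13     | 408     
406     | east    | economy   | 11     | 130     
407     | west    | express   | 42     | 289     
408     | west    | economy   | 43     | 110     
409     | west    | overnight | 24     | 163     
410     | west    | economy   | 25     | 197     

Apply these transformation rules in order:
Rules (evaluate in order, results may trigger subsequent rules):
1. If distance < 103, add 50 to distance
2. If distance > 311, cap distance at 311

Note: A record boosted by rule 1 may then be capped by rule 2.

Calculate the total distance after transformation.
1982

Step 1: Apply rule 1 to records with distance < 103
  - 0 records get bonus of 50
  - Of these, 0 records then exceed 311 and get capped
Step 2: Apply rule 2 to records with distance > 311
  - 1 records (original) are capped
Step 3: Calculate final sum = 1982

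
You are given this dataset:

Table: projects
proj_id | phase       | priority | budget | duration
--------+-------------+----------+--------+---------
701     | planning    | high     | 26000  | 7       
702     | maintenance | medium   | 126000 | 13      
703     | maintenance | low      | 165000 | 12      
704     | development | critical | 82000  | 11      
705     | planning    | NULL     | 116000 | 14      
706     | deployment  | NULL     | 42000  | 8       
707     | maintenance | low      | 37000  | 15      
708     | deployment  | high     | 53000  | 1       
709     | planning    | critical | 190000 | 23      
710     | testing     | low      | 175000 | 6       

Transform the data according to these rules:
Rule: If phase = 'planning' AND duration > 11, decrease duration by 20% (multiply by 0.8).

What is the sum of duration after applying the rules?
102.6

Step 1: Find records where phase = 'planning' AND duration > 11
Step 2: 2 records match, summing to 37
Step 3: After multiplier: 37 × 0.8 = 29.6
Step 4: Unaffected records sum: 73
Step 5: Final sum = 29.6 + 73 = 102.6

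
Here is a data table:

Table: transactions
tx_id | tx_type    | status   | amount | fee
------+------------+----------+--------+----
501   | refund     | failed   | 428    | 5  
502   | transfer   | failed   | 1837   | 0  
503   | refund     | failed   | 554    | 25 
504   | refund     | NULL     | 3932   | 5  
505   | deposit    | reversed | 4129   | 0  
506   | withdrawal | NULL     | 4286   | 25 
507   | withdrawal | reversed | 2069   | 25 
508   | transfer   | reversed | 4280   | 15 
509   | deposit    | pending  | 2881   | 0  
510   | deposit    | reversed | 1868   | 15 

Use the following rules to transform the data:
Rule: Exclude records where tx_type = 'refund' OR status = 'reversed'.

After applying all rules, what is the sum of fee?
25

Step 1: Find records where tx_type = 'refund' OR status = 'reversed'
Step 2: 7 records match, summing to 90
Step 3: Original sum: 115
Step 4: Remaining sum = 115 - 90 = 25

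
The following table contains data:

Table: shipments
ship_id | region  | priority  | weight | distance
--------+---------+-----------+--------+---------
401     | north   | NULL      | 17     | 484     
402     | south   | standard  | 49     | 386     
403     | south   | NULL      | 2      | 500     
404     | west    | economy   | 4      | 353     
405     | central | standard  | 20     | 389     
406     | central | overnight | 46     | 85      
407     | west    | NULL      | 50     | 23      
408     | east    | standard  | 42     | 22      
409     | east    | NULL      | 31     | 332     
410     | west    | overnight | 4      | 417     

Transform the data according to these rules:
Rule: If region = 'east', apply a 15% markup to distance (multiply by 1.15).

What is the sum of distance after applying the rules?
3044.1

Step 1: Records with region = 'east' have total distance = 354
Step 2: Apply multiplier: 354 × 1.15 = 407.1
Step 3: Other records total: 2637
Step 4: Final sum = 407.1 + 2637 = 3044.1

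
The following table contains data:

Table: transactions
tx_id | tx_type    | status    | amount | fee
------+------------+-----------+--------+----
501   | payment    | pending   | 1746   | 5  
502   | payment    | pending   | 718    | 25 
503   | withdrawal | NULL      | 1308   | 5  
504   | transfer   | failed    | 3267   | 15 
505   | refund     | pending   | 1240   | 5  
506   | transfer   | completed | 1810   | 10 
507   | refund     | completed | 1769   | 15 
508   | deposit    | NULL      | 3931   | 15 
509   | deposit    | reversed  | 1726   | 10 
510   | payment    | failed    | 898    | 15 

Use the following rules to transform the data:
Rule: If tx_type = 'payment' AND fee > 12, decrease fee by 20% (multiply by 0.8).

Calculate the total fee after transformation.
112.0

Step 1: Find records where tx_type = 'payment' AND fee > 12
Step 2: 2 records match, summing to 40
Step 3: After multiplier: 40 × 0.8 = 32.0
Step 4: Unaffected records sum: 80
Step 5: Final sum = 32.0 + 80 = 112.0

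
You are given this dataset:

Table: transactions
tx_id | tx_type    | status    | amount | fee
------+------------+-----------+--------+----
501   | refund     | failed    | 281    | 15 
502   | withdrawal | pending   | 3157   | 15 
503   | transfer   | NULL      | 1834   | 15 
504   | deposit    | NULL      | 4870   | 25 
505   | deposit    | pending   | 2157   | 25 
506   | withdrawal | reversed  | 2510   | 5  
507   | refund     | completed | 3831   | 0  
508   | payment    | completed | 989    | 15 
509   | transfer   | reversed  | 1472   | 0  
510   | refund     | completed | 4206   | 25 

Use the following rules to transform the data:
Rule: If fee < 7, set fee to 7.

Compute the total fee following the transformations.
156

Step 1: 3 records have fee < 7
Step 2: These records originally summed to 5
Step 3: After setting to minimum: 3 × 7 = 21
Step 4: Unaffected records sum: 135
Step 5: Final sum = 21 + 135 = 156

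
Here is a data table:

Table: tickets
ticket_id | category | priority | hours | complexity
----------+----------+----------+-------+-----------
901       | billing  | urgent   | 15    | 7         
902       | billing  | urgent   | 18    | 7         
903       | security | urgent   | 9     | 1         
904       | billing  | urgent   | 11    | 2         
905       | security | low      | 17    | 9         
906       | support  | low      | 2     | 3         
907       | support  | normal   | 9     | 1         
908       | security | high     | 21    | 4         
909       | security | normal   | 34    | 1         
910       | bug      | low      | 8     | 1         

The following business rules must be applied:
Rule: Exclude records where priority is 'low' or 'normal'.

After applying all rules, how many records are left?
5

Step 1: Count records to exclude
  - 3 (low) + 2 (normal) = 5 records
Step 2: Total records: 10
Step 3: Remaining = 10 - 5 = 5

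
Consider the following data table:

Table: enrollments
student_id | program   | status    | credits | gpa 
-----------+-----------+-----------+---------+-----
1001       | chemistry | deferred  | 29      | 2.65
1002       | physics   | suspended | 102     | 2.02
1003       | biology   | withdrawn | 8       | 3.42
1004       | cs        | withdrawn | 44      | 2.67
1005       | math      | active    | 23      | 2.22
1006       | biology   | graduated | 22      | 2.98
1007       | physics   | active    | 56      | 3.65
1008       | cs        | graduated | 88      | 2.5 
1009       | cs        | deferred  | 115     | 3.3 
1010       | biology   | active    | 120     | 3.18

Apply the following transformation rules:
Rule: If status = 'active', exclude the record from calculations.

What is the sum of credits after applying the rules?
408

Step 1: Identify records where status = 'active'
Step 2: The excluded records sum to 199
Step 3: Original total credits = 607
Step 4: Remaining total = 607 - 199 = 408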